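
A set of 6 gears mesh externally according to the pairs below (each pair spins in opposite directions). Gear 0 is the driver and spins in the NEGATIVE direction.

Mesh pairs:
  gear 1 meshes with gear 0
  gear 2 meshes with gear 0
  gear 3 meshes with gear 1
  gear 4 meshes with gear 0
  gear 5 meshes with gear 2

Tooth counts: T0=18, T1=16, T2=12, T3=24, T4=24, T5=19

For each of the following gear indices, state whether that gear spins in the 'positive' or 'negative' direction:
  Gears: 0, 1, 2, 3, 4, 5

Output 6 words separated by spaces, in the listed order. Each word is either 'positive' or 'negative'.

Answer: negative positive positive negative positive negative

Derivation:
Gear 0 (driver): negative (depth 0)
  gear 1: meshes with gear 0 -> depth 1 -> positive (opposite of gear 0)
  gear 2: meshes with gear 0 -> depth 1 -> positive (opposite of gear 0)
  gear 3: meshes with gear 1 -> depth 2 -> negative (opposite of gear 1)
  gear 4: meshes with gear 0 -> depth 1 -> positive (opposite of gear 0)
  gear 5: meshes with gear 2 -> depth 2 -> negative (opposite of gear 2)
Queried indices 0, 1, 2, 3, 4, 5 -> negative, positive, positive, negative, positive, negative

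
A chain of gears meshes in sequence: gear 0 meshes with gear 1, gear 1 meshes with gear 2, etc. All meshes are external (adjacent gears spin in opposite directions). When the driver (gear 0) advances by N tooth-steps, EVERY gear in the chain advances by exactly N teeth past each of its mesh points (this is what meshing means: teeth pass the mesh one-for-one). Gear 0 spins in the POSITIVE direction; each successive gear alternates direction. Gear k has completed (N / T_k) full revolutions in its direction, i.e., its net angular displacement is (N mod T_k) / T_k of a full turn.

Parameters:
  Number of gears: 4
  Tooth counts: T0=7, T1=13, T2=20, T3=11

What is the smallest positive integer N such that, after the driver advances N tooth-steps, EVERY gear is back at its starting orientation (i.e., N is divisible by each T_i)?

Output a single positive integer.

Gear k returns to start when N is a multiple of T_k.
All gears at start simultaneously when N is a common multiple of [7, 13, 20, 11]; the smallest such N is lcm(7, 13, 20, 11).
Start: lcm = T0 = 7
Fold in T1=13: gcd(7, 13) = 1; lcm(7, 13) = 7 * 13 / 1 = 91 / 1 = 91
Fold in T2=20: gcd(91, 20) = 1; lcm(91, 20) = 91 * 20 / 1 = 1820 / 1 = 1820
Fold in T3=11: gcd(1820, 11) = 1; lcm(1820, 11) = 1820 * 11 / 1 = 20020 / 1 = 20020
Full cycle length = 20020

Answer: 20020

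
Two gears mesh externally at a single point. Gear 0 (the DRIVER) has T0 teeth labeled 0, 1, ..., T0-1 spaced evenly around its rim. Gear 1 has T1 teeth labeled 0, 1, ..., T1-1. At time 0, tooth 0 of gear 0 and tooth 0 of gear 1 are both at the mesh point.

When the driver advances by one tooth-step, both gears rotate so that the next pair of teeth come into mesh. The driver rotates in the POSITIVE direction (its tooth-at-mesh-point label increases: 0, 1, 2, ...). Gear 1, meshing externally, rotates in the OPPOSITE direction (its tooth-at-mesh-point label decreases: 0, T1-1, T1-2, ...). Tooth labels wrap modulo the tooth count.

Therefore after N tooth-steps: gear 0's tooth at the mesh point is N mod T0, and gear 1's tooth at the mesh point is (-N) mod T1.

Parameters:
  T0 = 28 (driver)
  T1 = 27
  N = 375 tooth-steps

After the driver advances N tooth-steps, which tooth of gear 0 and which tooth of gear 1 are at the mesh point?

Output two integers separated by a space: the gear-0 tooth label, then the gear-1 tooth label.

Answer: 11 3

Derivation:
Gear 0 (driver, T0=28): tooth at mesh = N mod T0
  375 = 13 * 28 + 11, so 375 mod 28 = 11
  gear 0 tooth = 11
Gear 1 (driven, T1=27): tooth at mesh = (-N) mod T1
  375 = 13 * 27 + 24, so 375 mod 27 = 24
  (-375) mod 27 = (-24) mod 27 = 27 - 24 = 3
Mesh after 375 steps: gear-0 tooth 11 meets gear-1 tooth 3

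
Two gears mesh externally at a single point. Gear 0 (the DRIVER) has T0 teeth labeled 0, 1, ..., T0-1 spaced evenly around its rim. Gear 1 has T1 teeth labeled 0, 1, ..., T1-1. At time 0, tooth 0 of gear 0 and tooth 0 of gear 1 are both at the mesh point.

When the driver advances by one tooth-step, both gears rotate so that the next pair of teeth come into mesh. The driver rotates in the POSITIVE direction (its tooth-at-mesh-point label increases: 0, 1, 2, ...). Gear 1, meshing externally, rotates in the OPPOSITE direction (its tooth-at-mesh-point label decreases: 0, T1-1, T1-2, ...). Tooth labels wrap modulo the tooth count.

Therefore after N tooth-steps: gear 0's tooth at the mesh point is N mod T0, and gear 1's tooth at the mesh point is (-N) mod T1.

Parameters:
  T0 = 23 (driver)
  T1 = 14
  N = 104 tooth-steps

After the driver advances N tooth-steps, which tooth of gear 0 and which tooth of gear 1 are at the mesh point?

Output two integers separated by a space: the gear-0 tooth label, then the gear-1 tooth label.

Gear 0 (driver, T0=23): tooth at mesh = N mod T0
  104 = 4 * 23 + 12, so 104 mod 23 = 12
  gear 0 tooth = 12
Gear 1 (driven, T1=14): tooth at mesh = (-N) mod T1
  104 = 7 * 14 + 6, so 104 mod 14 = 6
  (-104) mod 14 = (-6) mod 14 = 14 - 6 = 8
Mesh after 104 steps: gear-0 tooth 12 meets gear-1 tooth 8

Answer: 12 8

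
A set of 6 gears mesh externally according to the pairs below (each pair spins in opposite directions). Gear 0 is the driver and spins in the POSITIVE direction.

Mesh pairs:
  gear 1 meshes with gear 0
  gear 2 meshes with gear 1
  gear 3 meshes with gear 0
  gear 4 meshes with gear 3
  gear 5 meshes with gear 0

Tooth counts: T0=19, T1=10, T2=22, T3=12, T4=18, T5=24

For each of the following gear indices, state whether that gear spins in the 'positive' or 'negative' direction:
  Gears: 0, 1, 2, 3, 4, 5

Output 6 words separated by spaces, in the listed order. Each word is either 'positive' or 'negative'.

Answer: positive negative positive negative positive negative

Derivation:
Gear 0 (driver): positive (depth 0)
  gear 1: meshes with gear 0 -> depth 1 -> negative (opposite of gear 0)
  gear 2: meshes with gear 1 -> depth 2 -> positive (opposite of gear 1)
  gear 3: meshes with gear 0 -> depth 1 -> negative (opposite of gear 0)
  gear 4: meshes with gear 3 -> depth 2 -> positive (opposite of gear 3)
  gear 5: meshes with gear 0 -> depth 1 -> negative (opposite of gear 0)
Queried indices 0, 1, 2, 3, 4, 5 -> positive, negative, positive, negative, positive, negative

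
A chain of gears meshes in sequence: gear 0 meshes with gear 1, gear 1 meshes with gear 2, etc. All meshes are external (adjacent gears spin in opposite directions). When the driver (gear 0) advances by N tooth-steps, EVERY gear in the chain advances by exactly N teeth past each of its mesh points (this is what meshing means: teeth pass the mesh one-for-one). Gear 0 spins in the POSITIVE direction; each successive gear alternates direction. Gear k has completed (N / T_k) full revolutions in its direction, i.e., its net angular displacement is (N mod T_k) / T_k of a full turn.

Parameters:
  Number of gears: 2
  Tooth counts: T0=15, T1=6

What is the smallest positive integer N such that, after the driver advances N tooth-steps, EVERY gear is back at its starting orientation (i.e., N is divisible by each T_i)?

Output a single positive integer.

Answer: 30

Derivation:
Gear k returns to start when N is a multiple of T_k.
All gears at start simultaneously when N is a common multiple of [15, 6]; the smallest such N is lcm(15, 6).
Start: lcm = T0 = 15
Fold in T1=6: gcd(15, 6) = 3; lcm(15, 6) = 15 * 6 / 3 = 90 / 3 = 30
Full cycle length = 30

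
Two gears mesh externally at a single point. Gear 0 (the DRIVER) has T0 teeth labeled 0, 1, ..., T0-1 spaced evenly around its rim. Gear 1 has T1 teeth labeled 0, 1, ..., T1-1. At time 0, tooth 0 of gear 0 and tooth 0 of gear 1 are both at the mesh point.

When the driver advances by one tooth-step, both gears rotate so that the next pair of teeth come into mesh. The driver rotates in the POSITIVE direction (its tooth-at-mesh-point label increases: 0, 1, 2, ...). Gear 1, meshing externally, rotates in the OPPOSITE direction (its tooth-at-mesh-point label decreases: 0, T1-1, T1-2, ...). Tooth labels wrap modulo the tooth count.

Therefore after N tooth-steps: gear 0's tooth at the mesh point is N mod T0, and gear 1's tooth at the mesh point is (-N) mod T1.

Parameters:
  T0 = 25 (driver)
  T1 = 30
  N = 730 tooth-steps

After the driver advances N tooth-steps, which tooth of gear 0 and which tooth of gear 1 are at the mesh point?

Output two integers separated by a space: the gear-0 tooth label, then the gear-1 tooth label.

Gear 0 (driver, T0=25): tooth at mesh = N mod T0
  730 = 29 * 25 + 5, so 730 mod 25 = 5
  gear 0 tooth = 5
Gear 1 (driven, T1=30): tooth at mesh = (-N) mod T1
  730 = 24 * 30 + 10, so 730 mod 30 = 10
  (-730) mod 30 = (-10) mod 30 = 30 - 10 = 20
Mesh after 730 steps: gear-0 tooth 5 meets gear-1 tooth 20

Answer: 5 20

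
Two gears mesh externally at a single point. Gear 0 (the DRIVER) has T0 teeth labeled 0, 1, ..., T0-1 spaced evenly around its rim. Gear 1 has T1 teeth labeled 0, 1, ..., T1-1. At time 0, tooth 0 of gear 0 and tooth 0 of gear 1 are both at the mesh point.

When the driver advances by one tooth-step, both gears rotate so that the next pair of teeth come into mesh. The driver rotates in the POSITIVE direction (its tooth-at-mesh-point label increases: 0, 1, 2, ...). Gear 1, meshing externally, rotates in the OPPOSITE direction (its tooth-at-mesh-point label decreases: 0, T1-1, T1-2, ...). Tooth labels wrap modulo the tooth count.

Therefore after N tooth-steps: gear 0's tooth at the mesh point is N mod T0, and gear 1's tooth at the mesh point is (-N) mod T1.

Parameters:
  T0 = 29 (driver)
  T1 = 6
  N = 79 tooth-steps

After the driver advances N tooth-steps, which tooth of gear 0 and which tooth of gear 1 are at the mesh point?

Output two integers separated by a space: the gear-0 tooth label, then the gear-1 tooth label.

Answer: 21 5

Derivation:
Gear 0 (driver, T0=29): tooth at mesh = N mod T0
  79 = 2 * 29 + 21, so 79 mod 29 = 21
  gear 0 tooth = 21
Gear 1 (driven, T1=6): tooth at mesh = (-N) mod T1
  79 = 13 * 6 + 1, so 79 mod 6 = 1
  (-79) mod 6 = (-1) mod 6 = 6 - 1 = 5
Mesh after 79 steps: gear-0 tooth 21 meets gear-1 tooth 5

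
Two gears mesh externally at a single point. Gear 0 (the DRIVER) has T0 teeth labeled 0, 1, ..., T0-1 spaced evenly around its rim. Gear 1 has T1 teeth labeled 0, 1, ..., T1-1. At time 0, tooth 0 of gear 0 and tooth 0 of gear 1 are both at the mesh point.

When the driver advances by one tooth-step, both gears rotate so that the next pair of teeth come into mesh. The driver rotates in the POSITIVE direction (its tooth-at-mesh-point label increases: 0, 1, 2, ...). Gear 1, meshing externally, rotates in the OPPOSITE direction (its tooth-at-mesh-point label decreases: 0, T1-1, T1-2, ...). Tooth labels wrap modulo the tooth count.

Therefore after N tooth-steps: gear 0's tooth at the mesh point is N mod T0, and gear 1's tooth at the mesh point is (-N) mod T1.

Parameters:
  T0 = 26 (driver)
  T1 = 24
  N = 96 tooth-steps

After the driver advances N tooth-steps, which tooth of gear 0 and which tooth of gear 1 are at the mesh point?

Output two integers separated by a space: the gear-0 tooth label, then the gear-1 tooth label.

Gear 0 (driver, T0=26): tooth at mesh = N mod T0
  96 = 3 * 26 + 18, so 96 mod 26 = 18
  gear 0 tooth = 18
Gear 1 (driven, T1=24): tooth at mesh = (-N) mod T1
  96 = 4 * 24 + 0, so 96 mod 24 = 0
  (-96) mod 24 = 0
Mesh after 96 steps: gear-0 tooth 18 meets gear-1 tooth 0

Answer: 18 0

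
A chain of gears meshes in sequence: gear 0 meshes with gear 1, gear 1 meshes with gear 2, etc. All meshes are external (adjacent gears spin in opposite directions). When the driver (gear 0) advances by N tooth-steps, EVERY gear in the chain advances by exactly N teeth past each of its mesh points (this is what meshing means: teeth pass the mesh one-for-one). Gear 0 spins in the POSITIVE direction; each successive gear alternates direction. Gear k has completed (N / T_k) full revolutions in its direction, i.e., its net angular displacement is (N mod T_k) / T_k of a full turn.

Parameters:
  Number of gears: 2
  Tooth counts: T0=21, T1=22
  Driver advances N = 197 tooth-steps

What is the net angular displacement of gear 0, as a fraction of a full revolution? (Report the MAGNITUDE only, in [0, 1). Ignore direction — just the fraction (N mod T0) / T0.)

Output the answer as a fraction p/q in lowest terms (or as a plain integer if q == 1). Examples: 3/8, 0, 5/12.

Chain of 2 gears, tooth counts: [21, 22]
  gear 0: T0=21, direction=positive, advance = 197 mod 21 = 8 teeth = 8/21 turn
  gear 1: T1=22, direction=negative, advance = 197 mod 22 = 21 teeth = 21/22 turn
Gear 0: 197 mod 21 = 8
Fraction = 8 / 21 = 8/21 (gcd(8,21)=1) = 8/21

Answer: 8/21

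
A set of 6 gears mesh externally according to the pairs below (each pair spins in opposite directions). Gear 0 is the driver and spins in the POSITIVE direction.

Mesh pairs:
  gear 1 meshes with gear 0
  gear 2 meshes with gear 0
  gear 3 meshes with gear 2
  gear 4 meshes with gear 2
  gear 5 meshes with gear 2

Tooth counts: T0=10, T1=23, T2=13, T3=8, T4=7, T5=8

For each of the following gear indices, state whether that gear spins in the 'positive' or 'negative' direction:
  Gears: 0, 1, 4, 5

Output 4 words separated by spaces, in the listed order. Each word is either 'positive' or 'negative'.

Gear 0 (driver): positive (depth 0)
  gear 1: meshes with gear 0 -> depth 1 -> negative (opposite of gear 0)
  gear 2: meshes with gear 0 -> depth 1 -> negative (opposite of gear 0)
  gear 3: meshes with gear 2 -> depth 2 -> positive (opposite of gear 2)
  gear 4: meshes with gear 2 -> depth 2 -> positive (opposite of gear 2)
  gear 5: meshes with gear 2 -> depth 2 -> positive (opposite of gear 2)
Queried indices 0, 1, 4, 5 -> positive, negative, positive, positive

Answer: positive negative positive positive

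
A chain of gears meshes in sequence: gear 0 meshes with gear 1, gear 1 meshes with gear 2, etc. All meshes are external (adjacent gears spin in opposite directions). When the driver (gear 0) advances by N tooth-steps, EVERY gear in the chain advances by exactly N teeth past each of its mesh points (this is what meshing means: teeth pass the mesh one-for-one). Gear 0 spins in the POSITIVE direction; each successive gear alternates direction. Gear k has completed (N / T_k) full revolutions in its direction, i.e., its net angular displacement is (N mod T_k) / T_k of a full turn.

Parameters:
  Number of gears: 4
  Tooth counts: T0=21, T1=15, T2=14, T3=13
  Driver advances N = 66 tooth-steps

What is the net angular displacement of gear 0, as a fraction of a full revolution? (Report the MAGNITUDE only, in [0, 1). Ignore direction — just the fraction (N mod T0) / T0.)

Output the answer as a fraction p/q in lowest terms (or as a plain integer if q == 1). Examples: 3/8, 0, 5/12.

Chain of 4 gears, tooth counts: [21, 15, 14, 13]
  gear 0: T0=21, direction=positive, advance = 66 mod 21 = 3 teeth = 3/21 turn
  gear 1: T1=15, direction=negative, advance = 66 mod 15 = 6 teeth = 6/15 turn
  gear 2: T2=14, direction=positive, advance = 66 mod 14 = 10 teeth = 10/14 turn
  gear 3: T3=13, direction=negative, advance = 66 mod 13 = 1 teeth = 1/13 turn
Gear 0: 66 mod 21 = 3
Fraction = 3 / 21 = 1/7 (gcd(3,21)=3) = 1/7

Answer: 1/7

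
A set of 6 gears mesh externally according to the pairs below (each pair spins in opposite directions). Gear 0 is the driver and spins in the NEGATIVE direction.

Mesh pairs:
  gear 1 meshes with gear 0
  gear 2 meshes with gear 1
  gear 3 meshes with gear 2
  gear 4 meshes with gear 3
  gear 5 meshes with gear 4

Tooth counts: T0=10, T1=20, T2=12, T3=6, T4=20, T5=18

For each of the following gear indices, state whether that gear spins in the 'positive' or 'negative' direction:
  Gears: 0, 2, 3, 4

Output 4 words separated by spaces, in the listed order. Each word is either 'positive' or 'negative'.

Answer: negative negative positive negative

Derivation:
Gear 0 (driver): negative (depth 0)
  gear 1: meshes with gear 0 -> depth 1 -> positive (opposite of gear 0)
  gear 2: meshes with gear 1 -> depth 2 -> negative (opposite of gear 1)
  gear 3: meshes with gear 2 -> depth 3 -> positive (opposite of gear 2)
  gear 4: meshes with gear 3 -> depth 4 -> negative (opposite of gear 3)
  gear 5: meshes with gear 4 -> depth 5 -> positive (opposite of gear 4)
Queried indices 0, 2, 3, 4 -> negative, negative, positive, negative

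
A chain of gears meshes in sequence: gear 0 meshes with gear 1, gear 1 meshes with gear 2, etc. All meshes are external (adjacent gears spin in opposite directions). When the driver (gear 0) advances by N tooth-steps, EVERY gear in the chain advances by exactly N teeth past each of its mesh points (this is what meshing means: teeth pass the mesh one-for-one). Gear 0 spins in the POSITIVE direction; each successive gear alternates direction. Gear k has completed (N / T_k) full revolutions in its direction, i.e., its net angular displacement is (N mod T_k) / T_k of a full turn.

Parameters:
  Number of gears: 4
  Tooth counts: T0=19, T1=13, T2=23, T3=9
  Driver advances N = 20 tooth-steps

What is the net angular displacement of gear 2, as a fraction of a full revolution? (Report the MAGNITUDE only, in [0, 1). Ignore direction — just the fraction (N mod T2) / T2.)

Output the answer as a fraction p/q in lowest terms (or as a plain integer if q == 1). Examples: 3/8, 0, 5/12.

Answer: 20/23

Derivation:
Chain of 4 gears, tooth counts: [19, 13, 23, 9]
  gear 0: T0=19, direction=positive, advance = 20 mod 19 = 1 teeth = 1/19 turn
  gear 1: T1=13, direction=negative, advance = 20 mod 13 = 7 teeth = 7/13 turn
  gear 2: T2=23, direction=positive, advance = 20 mod 23 = 20 teeth = 20/23 turn
  gear 3: T3=9, direction=negative, advance = 20 mod 9 = 2 teeth = 2/9 turn
Gear 2: 20 mod 23 = 20
Fraction = 20 / 23 = 20/23 (gcd(20,23)=1) = 20/23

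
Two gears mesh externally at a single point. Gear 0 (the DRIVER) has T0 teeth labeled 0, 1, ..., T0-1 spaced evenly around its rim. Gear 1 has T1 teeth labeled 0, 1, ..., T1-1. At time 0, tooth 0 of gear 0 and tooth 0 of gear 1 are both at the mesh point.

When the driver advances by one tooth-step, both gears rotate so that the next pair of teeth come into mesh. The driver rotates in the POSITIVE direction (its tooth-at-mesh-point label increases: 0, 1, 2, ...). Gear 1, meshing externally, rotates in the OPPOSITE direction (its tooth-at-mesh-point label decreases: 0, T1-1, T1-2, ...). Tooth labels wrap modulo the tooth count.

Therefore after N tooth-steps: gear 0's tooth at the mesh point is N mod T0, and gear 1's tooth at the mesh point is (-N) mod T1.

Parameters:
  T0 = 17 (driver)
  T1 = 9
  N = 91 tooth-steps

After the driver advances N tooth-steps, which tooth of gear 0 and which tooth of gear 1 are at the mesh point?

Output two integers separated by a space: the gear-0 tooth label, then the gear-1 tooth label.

Gear 0 (driver, T0=17): tooth at mesh = N mod T0
  91 = 5 * 17 + 6, so 91 mod 17 = 6
  gear 0 tooth = 6
Gear 1 (driven, T1=9): tooth at mesh = (-N) mod T1
  91 = 10 * 9 + 1, so 91 mod 9 = 1
  (-91) mod 9 = (-1) mod 9 = 9 - 1 = 8
Mesh after 91 steps: gear-0 tooth 6 meets gear-1 tooth 8

Answer: 6 8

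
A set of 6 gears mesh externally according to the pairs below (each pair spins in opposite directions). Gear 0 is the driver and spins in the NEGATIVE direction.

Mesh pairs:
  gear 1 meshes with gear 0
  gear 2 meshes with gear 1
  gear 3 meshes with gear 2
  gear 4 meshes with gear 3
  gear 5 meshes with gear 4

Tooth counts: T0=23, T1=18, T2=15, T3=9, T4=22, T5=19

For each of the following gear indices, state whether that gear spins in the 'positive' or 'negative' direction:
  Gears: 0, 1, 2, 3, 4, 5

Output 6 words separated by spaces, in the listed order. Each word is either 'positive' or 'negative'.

Gear 0 (driver): negative (depth 0)
  gear 1: meshes with gear 0 -> depth 1 -> positive (opposite of gear 0)
  gear 2: meshes with gear 1 -> depth 2 -> negative (opposite of gear 1)
  gear 3: meshes with gear 2 -> depth 3 -> positive (opposite of gear 2)
  gear 4: meshes with gear 3 -> depth 4 -> negative (opposite of gear 3)
  gear 5: meshes with gear 4 -> depth 5 -> positive (opposite of gear 4)
Queried indices 0, 1, 2, 3, 4, 5 -> negative, positive, negative, positive, negative, positive

Answer: negative positive negative positive negative positive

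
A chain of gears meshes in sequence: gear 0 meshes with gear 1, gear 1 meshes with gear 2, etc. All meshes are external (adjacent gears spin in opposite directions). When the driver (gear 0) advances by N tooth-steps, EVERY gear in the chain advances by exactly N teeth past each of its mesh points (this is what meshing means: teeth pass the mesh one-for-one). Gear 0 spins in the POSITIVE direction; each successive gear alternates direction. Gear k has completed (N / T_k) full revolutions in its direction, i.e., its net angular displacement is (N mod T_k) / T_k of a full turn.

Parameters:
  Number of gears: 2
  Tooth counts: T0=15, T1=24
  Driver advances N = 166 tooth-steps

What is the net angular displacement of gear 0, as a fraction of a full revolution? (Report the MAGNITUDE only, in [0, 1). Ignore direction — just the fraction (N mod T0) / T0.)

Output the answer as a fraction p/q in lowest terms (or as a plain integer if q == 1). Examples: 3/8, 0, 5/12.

Chain of 2 gears, tooth counts: [15, 24]
  gear 0: T0=15, direction=positive, advance = 166 mod 15 = 1 teeth = 1/15 turn
  gear 1: T1=24, direction=negative, advance = 166 mod 24 = 22 teeth = 22/24 turn
Gear 0: 166 mod 15 = 1
Fraction = 1 / 15 = 1/15 (gcd(1,15)=1) = 1/15

Answer: 1/15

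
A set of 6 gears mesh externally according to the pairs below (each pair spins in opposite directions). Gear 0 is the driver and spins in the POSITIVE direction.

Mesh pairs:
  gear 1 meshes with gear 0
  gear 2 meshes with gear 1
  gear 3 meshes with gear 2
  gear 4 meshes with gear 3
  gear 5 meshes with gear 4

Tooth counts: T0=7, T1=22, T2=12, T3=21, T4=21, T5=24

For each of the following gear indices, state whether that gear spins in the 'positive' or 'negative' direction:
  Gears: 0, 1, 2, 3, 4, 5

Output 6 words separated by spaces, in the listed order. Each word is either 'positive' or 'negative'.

Answer: positive negative positive negative positive negative

Derivation:
Gear 0 (driver): positive (depth 0)
  gear 1: meshes with gear 0 -> depth 1 -> negative (opposite of gear 0)
  gear 2: meshes with gear 1 -> depth 2 -> positive (opposite of gear 1)
  gear 3: meshes with gear 2 -> depth 3 -> negative (opposite of gear 2)
  gear 4: meshes with gear 3 -> depth 4 -> positive (opposite of gear 3)
  gear 5: meshes with gear 4 -> depth 5 -> negative (opposite of gear 4)
Queried indices 0, 1, 2, 3, 4, 5 -> positive, negative, positive, negative, positive, negative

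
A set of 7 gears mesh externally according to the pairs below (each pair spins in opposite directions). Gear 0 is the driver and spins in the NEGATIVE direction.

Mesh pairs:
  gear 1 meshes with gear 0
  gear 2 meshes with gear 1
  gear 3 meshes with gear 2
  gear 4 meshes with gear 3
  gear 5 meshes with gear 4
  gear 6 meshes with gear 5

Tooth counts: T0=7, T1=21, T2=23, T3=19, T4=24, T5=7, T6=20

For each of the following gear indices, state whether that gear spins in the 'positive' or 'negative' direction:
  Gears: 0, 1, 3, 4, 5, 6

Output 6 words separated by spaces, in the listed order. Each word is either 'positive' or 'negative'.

Answer: negative positive positive negative positive negative

Derivation:
Gear 0 (driver): negative (depth 0)
  gear 1: meshes with gear 0 -> depth 1 -> positive (opposite of gear 0)
  gear 2: meshes with gear 1 -> depth 2 -> negative (opposite of gear 1)
  gear 3: meshes with gear 2 -> depth 3 -> positive (opposite of gear 2)
  gear 4: meshes with gear 3 -> depth 4 -> negative (opposite of gear 3)
  gear 5: meshes with gear 4 -> depth 5 -> positive (opposite of gear 4)
  gear 6: meshes with gear 5 -> depth 6 -> negative (opposite of gear 5)
Queried indices 0, 1, 3, 4, 5, 6 -> negative, positive, positive, negative, positive, negative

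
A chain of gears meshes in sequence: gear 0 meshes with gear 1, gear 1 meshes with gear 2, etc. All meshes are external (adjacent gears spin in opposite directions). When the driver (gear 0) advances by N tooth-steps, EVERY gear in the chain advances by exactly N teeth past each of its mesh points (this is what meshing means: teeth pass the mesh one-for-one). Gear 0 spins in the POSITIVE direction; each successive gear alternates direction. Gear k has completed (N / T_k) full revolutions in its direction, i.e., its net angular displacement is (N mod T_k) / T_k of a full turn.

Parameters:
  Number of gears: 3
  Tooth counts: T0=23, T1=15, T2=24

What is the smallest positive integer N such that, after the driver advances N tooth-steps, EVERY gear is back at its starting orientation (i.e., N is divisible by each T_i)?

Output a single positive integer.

Answer: 2760

Derivation:
Gear k returns to start when N is a multiple of T_k.
All gears at start simultaneously when N is a common multiple of [23, 15, 24]; the smallest such N is lcm(23, 15, 24).
Start: lcm = T0 = 23
Fold in T1=15: gcd(23, 15) = 1; lcm(23, 15) = 23 * 15 / 1 = 345 / 1 = 345
Fold in T2=24: gcd(345, 24) = 3; lcm(345, 24) = 345 * 24 / 3 = 8280 / 3 = 2760
Full cycle length = 2760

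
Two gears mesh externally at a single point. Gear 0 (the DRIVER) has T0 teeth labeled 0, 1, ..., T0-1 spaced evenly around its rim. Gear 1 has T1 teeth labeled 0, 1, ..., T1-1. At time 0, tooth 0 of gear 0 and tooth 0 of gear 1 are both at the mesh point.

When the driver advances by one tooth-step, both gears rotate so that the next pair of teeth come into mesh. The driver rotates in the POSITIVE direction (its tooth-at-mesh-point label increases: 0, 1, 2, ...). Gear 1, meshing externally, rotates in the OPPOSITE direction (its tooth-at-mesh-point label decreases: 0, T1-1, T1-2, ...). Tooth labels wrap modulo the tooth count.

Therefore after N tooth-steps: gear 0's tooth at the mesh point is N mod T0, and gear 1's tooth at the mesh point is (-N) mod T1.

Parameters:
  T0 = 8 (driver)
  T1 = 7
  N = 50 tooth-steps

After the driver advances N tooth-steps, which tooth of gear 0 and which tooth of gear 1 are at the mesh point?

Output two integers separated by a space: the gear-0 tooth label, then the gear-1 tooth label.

Answer: 2 6

Derivation:
Gear 0 (driver, T0=8): tooth at mesh = N mod T0
  50 = 6 * 8 + 2, so 50 mod 8 = 2
  gear 0 tooth = 2
Gear 1 (driven, T1=7): tooth at mesh = (-N) mod T1
  50 = 7 * 7 + 1, so 50 mod 7 = 1
  (-50) mod 7 = (-1) mod 7 = 7 - 1 = 6
Mesh after 50 steps: gear-0 tooth 2 meets gear-1 tooth 6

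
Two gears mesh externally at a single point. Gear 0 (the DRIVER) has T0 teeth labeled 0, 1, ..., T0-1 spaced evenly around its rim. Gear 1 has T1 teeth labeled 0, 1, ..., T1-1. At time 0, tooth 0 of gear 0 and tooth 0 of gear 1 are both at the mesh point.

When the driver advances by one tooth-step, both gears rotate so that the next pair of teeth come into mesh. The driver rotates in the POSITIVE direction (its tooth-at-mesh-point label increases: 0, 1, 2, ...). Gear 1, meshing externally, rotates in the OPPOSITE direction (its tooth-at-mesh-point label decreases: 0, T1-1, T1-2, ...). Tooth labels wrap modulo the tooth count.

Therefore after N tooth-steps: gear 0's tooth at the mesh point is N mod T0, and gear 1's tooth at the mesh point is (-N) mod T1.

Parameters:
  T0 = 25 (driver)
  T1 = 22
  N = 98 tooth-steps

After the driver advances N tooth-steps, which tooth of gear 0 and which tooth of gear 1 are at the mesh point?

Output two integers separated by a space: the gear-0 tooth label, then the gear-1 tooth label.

Gear 0 (driver, T0=25): tooth at mesh = N mod T0
  98 = 3 * 25 + 23, so 98 mod 25 = 23
  gear 0 tooth = 23
Gear 1 (driven, T1=22): tooth at mesh = (-N) mod T1
  98 = 4 * 22 + 10, so 98 mod 22 = 10
  (-98) mod 22 = (-10) mod 22 = 22 - 10 = 12
Mesh after 98 steps: gear-0 tooth 23 meets gear-1 tooth 12

Answer: 23 12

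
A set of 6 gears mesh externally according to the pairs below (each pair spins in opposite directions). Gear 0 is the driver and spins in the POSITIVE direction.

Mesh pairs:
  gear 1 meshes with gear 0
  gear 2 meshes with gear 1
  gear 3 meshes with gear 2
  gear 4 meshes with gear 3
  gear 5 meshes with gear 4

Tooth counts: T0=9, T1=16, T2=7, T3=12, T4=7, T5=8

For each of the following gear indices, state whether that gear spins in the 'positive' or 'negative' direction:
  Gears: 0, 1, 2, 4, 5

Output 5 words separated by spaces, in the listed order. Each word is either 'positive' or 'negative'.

Answer: positive negative positive positive negative

Derivation:
Gear 0 (driver): positive (depth 0)
  gear 1: meshes with gear 0 -> depth 1 -> negative (opposite of gear 0)
  gear 2: meshes with gear 1 -> depth 2 -> positive (opposite of gear 1)
  gear 3: meshes with gear 2 -> depth 3 -> negative (opposite of gear 2)
  gear 4: meshes with gear 3 -> depth 4 -> positive (opposite of gear 3)
  gear 5: meshes with gear 4 -> depth 5 -> negative (opposite of gear 4)
Queried indices 0, 1, 2, 4, 5 -> positive, negative, positive, positive, negative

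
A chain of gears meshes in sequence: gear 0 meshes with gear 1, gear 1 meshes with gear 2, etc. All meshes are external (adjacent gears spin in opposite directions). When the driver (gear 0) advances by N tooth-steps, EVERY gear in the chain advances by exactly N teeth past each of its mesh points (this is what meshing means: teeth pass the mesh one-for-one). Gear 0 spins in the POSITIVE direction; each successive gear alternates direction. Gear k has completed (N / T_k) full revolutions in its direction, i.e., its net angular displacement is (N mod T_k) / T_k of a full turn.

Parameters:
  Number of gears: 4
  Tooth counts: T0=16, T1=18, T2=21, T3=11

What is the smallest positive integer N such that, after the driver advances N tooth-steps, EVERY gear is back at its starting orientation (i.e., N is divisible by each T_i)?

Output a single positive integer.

Answer: 11088

Derivation:
Gear k returns to start when N is a multiple of T_k.
All gears at start simultaneously when N is a common multiple of [16, 18, 21, 11]; the smallest such N is lcm(16, 18, 21, 11).
Start: lcm = T0 = 16
Fold in T1=18: gcd(16, 18) = 2; lcm(16, 18) = 16 * 18 / 2 = 288 / 2 = 144
Fold in T2=21: gcd(144, 21) = 3; lcm(144, 21) = 144 * 21 / 3 = 3024 / 3 = 1008
Fold in T3=11: gcd(1008, 11) = 1; lcm(1008, 11) = 1008 * 11 / 1 = 11088 / 1 = 11088
Full cycle length = 11088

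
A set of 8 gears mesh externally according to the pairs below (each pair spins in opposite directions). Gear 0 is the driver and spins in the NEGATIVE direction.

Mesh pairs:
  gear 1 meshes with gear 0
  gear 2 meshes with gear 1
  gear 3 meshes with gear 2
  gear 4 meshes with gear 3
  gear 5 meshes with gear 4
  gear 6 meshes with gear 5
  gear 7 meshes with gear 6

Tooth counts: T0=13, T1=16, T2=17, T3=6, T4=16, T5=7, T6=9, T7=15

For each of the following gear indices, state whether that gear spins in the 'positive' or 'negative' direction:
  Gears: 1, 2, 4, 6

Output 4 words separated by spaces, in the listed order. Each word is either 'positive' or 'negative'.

Answer: positive negative negative negative

Derivation:
Gear 0 (driver): negative (depth 0)
  gear 1: meshes with gear 0 -> depth 1 -> positive (opposite of gear 0)
  gear 2: meshes with gear 1 -> depth 2 -> negative (opposite of gear 1)
  gear 3: meshes with gear 2 -> depth 3 -> positive (opposite of gear 2)
  gear 4: meshes with gear 3 -> depth 4 -> negative (opposite of gear 3)
  gear 5: meshes with gear 4 -> depth 5 -> positive (opposite of gear 4)
  gear 6: meshes with gear 5 -> depth 6 -> negative (opposite of gear 5)
  gear 7: meshes with gear 6 -> depth 7 -> positive (opposite of gear 6)
Queried indices 1, 2, 4, 6 -> positive, negative, negative, negative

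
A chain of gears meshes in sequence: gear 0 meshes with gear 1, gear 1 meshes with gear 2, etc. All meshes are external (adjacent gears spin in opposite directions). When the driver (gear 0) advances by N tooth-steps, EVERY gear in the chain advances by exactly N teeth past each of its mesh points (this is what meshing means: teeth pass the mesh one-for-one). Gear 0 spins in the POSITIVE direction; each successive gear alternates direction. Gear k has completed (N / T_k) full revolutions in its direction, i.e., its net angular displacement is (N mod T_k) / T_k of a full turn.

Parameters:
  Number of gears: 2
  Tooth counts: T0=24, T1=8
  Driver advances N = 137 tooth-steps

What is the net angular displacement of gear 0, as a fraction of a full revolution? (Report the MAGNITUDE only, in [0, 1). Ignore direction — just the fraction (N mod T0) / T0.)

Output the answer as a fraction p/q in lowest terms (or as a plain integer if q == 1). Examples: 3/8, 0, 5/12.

Chain of 2 gears, tooth counts: [24, 8]
  gear 0: T0=24, direction=positive, advance = 137 mod 24 = 17 teeth = 17/24 turn
  gear 1: T1=8, direction=negative, advance = 137 mod 8 = 1 teeth = 1/8 turn
Gear 0: 137 mod 24 = 17
Fraction = 17 / 24 = 17/24 (gcd(17,24)=1) = 17/24

Answer: 17/24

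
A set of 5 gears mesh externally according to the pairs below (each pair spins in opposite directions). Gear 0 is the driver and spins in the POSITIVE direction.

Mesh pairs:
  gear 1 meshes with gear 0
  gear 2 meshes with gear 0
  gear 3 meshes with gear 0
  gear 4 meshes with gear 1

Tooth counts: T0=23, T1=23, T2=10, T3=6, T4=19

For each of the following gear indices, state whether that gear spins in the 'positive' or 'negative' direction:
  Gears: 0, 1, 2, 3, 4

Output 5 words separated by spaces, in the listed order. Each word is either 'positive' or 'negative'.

Answer: positive negative negative negative positive

Derivation:
Gear 0 (driver): positive (depth 0)
  gear 1: meshes with gear 0 -> depth 1 -> negative (opposite of gear 0)
  gear 2: meshes with gear 0 -> depth 1 -> negative (opposite of gear 0)
  gear 3: meshes with gear 0 -> depth 1 -> negative (opposite of gear 0)
  gear 4: meshes with gear 1 -> depth 2 -> positive (opposite of gear 1)
Queried indices 0, 1, 2, 3, 4 -> positive, negative, negative, negative, positive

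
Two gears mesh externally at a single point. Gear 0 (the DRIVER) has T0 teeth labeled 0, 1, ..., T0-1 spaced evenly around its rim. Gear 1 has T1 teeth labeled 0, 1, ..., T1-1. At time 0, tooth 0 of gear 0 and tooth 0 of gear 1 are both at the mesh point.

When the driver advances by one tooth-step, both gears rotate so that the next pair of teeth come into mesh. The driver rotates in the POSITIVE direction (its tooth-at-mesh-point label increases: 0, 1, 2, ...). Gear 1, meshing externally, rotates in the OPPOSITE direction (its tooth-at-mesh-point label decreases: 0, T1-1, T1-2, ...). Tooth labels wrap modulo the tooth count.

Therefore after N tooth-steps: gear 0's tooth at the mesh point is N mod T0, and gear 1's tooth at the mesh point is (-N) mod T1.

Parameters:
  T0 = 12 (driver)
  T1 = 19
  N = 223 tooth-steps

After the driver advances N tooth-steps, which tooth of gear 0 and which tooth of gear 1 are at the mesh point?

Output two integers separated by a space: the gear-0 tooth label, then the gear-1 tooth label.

Gear 0 (driver, T0=12): tooth at mesh = N mod T0
  223 = 18 * 12 + 7, so 223 mod 12 = 7
  gear 0 tooth = 7
Gear 1 (driven, T1=19): tooth at mesh = (-N) mod T1
  223 = 11 * 19 + 14, so 223 mod 19 = 14
  (-223) mod 19 = (-14) mod 19 = 19 - 14 = 5
Mesh after 223 steps: gear-0 tooth 7 meets gear-1 tooth 5

Answer: 7 5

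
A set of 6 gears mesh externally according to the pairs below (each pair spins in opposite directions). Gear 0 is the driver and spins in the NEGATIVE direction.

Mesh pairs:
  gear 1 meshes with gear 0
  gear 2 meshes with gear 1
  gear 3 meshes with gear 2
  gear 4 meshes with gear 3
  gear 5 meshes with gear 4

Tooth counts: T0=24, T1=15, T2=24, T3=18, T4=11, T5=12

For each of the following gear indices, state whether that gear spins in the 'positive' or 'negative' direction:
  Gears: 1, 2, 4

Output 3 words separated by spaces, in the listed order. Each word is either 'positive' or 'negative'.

Gear 0 (driver): negative (depth 0)
  gear 1: meshes with gear 0 -> depth 1 -> positive (opposite of gear 0)
  gear 2: meshes with gear 1 -> depth 2 -> negative (opposite of gear 1)
  gear 3: meshes with gear 2 -> depth 3 -> positive (opposite of gear 2)
  gear 4: meshes with gear 3 -> depth 4 -> negative (opposite of gear 3)
  gear 5: meshes with gear 4 -> depth 5 -> positive (opposite of gear 4)
Queried indices 1, 2, 4 -> positive, negative, negative

Answer: positive negative negative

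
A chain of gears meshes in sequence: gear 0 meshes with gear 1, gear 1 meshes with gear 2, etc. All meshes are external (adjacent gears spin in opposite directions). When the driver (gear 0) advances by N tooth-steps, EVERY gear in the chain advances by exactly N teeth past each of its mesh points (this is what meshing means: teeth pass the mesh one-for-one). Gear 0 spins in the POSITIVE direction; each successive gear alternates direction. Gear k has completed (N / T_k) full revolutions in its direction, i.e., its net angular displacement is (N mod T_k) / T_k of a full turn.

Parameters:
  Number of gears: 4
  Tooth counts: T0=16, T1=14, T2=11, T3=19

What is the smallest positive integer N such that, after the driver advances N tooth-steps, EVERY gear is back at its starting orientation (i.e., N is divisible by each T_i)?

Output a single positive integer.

Answer: 23408

Derivation:
Gear k returns to start when N is a multiple of T_k.
All gears at start simultaneously when N is a common multiple of [16, 14, 11, 19]; the smallest such N is lcm(16, 14, 11, 19).
Start: lcm = T0 = 16
Fold in T1=14: gcd(16, 14) = 2; lcm(16, 14) = 16 * 14 / 2 = 224 / 2 = 112
Fold in T2=11: gcd(112, 11) = 1; lcm(112, 11) = 112 * 11 / 1 = 1232 / 1 = 1232
Fold in T3=19: gcd(1232, 19) = 1; lcm(1232, 19) = 1232 * 19 / 1 = 23408 / 1 = 23408
Full cycle length = 23408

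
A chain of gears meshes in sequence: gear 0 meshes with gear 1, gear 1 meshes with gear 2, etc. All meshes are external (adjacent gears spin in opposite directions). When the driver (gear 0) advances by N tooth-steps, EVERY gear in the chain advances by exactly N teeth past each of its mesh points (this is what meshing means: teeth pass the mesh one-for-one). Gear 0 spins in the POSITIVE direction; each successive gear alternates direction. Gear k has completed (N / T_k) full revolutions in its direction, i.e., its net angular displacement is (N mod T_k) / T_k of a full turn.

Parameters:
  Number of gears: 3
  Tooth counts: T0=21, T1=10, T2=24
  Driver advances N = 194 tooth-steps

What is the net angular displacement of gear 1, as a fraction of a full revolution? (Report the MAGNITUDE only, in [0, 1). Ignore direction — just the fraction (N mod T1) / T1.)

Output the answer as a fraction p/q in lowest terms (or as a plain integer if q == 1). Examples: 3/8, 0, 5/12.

Answer: 2/5

Derivation:
Chain of 3 gears, tooth counts: [21, 10, 24]
  gear 0: T0=21, direction=positive, advance = 194 mod 21 = 5 teeth = 5/21 turn
  gear 1: T1=10, direction=negative, advance = 194 mod 10 = 4 teeth = 4/10 turn
  gear 2: T2=24, direction=positive, advance = 194 mod 24 = 2 teeth = 2/24 turn
Gear 1: 194 mod 10 = 4
Fraction = 4 / 10 = 2/5 (gcd(4,10)=2) = 2/5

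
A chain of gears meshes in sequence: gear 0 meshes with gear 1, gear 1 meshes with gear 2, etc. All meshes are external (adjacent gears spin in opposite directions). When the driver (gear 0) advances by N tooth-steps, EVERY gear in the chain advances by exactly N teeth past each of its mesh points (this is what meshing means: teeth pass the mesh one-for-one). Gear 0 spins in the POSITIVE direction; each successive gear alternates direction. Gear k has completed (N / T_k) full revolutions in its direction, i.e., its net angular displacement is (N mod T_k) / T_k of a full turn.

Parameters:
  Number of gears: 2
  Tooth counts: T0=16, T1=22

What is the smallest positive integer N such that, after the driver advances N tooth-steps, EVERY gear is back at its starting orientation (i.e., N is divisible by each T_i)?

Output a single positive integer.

Answer: 176

Derivation:
Gear k returns to start when N is a multiple of T_k.
All gears at start simultaneously when N is a common multiple of [16, 22]; the smallest such N is lcm(16, 22).
Start: lcm = T0 = 16
Fold in T1=22: gcd(16, 22) = 2; lcm(16, 22) = 16 * 22 / 2 = 352 / 2 = 176
Full cycle length = 176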